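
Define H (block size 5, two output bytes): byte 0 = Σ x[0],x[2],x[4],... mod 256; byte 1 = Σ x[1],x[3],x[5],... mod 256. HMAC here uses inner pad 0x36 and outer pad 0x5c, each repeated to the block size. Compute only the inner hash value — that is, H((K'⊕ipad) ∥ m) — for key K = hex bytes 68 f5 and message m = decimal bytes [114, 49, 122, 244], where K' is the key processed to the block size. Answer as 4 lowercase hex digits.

Key hex bytes 68 f5 is 2 bytes ≤ B = 5; zero-pad to 5 bytes: K' = 68 f5 00 00 00.
K' ⊕ ipad = 5e c3 36 36 36.
Inner input = 5e c3 36 36 36 ∥ 72 31 7a f4.
Inner hash: even-index sum = 495 mod 256 = 239; odd-index sum = 485 mod 256 = 229 → ef e5.

efe5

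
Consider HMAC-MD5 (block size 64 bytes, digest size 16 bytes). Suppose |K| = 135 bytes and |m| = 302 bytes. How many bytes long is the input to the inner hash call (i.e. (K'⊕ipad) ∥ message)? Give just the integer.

Key is 135 > 64 bytes, so it is hashed to 16 bytes then zero-padded to 64: |K'| = 64.
Inner input = (K'⊕ipad) ∥ m → 64 + 302 = 366 bytes.

366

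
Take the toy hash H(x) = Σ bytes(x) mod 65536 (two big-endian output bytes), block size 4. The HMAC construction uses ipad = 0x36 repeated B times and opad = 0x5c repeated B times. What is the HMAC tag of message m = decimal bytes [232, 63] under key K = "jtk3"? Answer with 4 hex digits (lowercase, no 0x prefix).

Key "jtk3" = 6a 74 6b 33 is exactly B = 4 bytes: K' = 6a 74 6b 33.
K' ⊕ ipad = 5c 42 5d 05.  K' ⊕ opad = 36 28 37 6f.
Inner input = (K'⊕ipad) ∥ m = 5c 42 5d 05 ∥ e8 3f.
Inner hash: sum = 92+66+93+5+232+63 = 551 → 02 27.
Outer input = (K'⊕opad) ∥ inner = 36 28 37 6f ∥ 02 27.
Outer hash (tag): sum = 54+40+55+111+2+39 = 301 → 01 2d.

012d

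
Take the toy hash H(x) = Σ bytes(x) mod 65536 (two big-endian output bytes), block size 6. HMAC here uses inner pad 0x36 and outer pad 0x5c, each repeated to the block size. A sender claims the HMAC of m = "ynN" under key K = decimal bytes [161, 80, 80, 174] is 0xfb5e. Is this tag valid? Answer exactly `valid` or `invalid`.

invalid

Key decimal bytes [161, 80, 80, 174] = a1 50 50 ae is 4 bytes ≤ B = 6; zero-pad to 6 bytes: K' = a1 50 50 ae 00 00.
K' ⊕ ipad = 97 66 66 98 36 36; K' ⊕ opad = fd 0c 0c f2 5c 5c.
Inner hash: sum = 151+102+102+152+54+54+121+110+78 = 924 → 03 9c.
Outer hash (recomputed tag): sum = 253+12+12+242+92+92+3+156 = 862 → 03 5e.
Recomputed tag = 035e; claimed = fb5e → mismatch.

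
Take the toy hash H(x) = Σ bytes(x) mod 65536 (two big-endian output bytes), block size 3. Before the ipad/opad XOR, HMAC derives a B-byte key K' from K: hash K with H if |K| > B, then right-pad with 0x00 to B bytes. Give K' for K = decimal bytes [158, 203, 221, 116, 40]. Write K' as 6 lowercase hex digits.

|K| = 5 > B = 3, so first hash the key.
H(K): sum = 158+203+221+116+40 = 738 → 02 e2.
Zero-pad H(K) = 02 e2 to 3 bytes: K' = 02 e2 00.

02e200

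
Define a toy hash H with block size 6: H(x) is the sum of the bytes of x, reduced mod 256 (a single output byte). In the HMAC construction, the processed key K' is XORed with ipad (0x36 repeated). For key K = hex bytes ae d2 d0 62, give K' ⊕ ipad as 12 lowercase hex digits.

Key hex bytes ae d2 d0 62 is 4 bytes ≤ B = 6; zero-pad to 6 bytes: K' = ae d2 d0 62 00 00.
XOR each byte with 0x36: ae⊕36=98, d2⊕36=e4, d0⊕36=e6, 62⊕36=54, 00⊕36=36, 00⊕36=36.

98e4e6543636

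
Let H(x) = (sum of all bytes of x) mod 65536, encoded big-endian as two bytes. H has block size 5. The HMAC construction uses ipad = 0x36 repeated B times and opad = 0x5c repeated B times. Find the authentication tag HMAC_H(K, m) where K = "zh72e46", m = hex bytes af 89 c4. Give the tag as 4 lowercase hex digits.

02b8

Key "zh72e46" = 7a 68 37 32 65 34 36 is 7 bytes > B = 5, so hash it first: H(key) = 02 1a, then zero-pad to 5 bytes: K' = 02 1a 00 00 00.
K' ⊕ ipad = 34 2c 36 36 36.  K' ⊕ opad = 5e 46 5c 5c 5c.
Inner input = (K'⊕ipad) ∥ m = 34 2c 36 36 36 ∥ af 89 c4.
Inner hash: sum = 52+44+54+54+54+175+137+196 = 766 → 02 fe.
Outer input = (K'⊕opad) ∥ inner = 5e 46 5c 5c 5c ∥ 02 fe.
Outer hash (tag): sum = 94+70+92+92+92+2+254 = 696 → 02 b8.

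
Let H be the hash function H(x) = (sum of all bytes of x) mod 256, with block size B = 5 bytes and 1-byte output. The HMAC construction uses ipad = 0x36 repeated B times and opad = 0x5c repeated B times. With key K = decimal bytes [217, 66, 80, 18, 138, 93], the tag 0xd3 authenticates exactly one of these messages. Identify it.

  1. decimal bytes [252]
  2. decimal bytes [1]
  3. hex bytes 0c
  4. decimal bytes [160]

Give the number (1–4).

Key decimal bytes [217, 66, 80, 18, 138, 93] = d9 42 50 12 8a 5d is 6 bytes > B = 5, so hash it first: H(key) = 64, then zero-pad to 5 bytes: K' = 64 00 00 00 00.
K' ⊕ ipad = 52 36 36 36 36; K' ⊕ opad = 38 5c 5c 5c 5c.
m1: inner = H(52 36 36 36 36 fc) = 26; tag = H(38 5c 5c 5c 5c 26) = ce
m2: inner = H(52 36 36 36 36 01) = 2b; tag = H(38 5c 5c 5c 5c 2b) = d3 ← matches
m3: inner = H(52 36 36 36 36 0c) = 36; tag = H(38 5c 5c 5c 5c 36) = de
m4: inner = H(52 36 36 36 36 a0) = ca; tag = H(38 5c 5c 5c 5c ca) = 72

2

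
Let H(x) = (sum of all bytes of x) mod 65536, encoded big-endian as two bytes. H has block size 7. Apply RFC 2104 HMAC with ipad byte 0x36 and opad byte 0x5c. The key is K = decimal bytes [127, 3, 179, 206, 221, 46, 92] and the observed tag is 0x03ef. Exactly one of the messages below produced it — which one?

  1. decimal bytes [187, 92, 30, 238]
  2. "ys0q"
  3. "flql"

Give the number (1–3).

Key decimal bytes [127, 3, 179, 206, 221, 46, 92] = 7f 03 b3 ce dd 2e 5c is exactly B = 7 bytes: K' = 7f 03 b3 ce dd 2e 5c.
K' ⊕ ipad = 49 35 85 f8 eb 18 6a; K' ⊕ opad = 23 5f ef 92 81 72 00.
m1: inner = H(49 35 85 f8 eb 18 6a bb 5c 1e ee) = 05 8b; tag = H(23 5f ef 92 81 72 00 05 8b) = 0386
m2: inner = H(49 35 85 f8 eb 18 6a 79 73 30 71) = 04 f5; tag = H(23 5f ef 92 81 72 00 04 f5) = 03ef ← matches
m3: inner = H(49 35 85 f8 eb 18 6a 66 6c 71 6c) = 05 17; tag = H(23 5f ef 92 81 72 00 05 17) = 0312

2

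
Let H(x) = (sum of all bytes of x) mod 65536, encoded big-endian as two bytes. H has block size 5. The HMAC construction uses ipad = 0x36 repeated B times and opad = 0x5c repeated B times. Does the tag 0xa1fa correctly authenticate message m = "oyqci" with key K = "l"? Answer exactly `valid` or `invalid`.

invalid

Key "l" = 6c is 1 byte ≤ B = 5; zero-pad to 5 bytes: K' = 6c 00 00 00 00.
K' ⊕ ipad = 5a 36 36 36 36; K' ⊕ opad = 30 5c 5c 5c 5c.
Inner hash: sum = 90+54+54+54+54+111+121+113+99+105 = 855 → 03 57.
Outer hash (recomputed tag): sum = 48+92+92+92+92+3+87 = 506 → 01 fa.
Recomputed tag = 01fa; claimed = a1fa → mismatch.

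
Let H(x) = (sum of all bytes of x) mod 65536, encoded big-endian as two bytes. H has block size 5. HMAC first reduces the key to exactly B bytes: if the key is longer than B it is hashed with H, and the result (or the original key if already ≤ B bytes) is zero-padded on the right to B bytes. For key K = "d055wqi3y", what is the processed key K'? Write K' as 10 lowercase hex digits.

02fb000000

|K| = 9 > B = 5, so first hash the key.
H(K): sum = 100+48+53+53+119+113+105+51+121 = 763 → 02 fb.
Zero-pad H(K) = 02 fb to 5 bytes: K' = 02 fb 00 00 00.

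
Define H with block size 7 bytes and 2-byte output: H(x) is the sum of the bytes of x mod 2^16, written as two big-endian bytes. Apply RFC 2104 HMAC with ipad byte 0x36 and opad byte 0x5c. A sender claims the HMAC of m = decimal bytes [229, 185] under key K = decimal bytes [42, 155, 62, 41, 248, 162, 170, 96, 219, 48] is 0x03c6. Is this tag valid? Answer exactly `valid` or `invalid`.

invalid

Key decimal bytes [42, 155, 62, 41, 248, 162, 170, 96, 219, 48] = 2a 9b 3e 29 f8 a2 aa 60 db 30 is 10 bytes > B = 7, so hash it first: H(key) = 04 db, then zero-pad to 7 bytes: K' = 04 db 00 00 00 00 00.
K' ⊕ ipad = 32 ed 36 36 36 36 36; K' ⊕ opad = 58 87 5c 5c 5c 5c 5c.
Inner hash: sum = 50+237+54+54+54+54+54+229+185 = 971 → 03 cb.
Outer hash (recomputed tag): sum = 88+135+92+92+92+92+92+3+203 = 889 → 03 79.
Recomputed tag = 0379; claimed = 03c6 → mismatch.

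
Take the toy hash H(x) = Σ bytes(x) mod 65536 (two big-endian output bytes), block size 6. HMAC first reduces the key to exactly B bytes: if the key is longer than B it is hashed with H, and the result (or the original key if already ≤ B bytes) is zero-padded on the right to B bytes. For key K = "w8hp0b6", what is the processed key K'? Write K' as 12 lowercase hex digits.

|K| = 7 > B = 6, so first hash the key.
H(K): sum = 119+56+104+112+48+98+54 = 591 → 02 4f.
Zero-pad H(K) = 02 4f to 6 bytes: K' = 02 4f 00 00 00 00.

024f00000000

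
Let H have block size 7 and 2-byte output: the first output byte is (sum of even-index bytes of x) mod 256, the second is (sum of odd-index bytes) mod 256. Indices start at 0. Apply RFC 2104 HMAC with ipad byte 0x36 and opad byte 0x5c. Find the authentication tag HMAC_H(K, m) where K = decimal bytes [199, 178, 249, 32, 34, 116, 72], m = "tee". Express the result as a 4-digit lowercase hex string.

8749

Key decimal bytes [199, 178, 249, 32, 34, 116, 72] = c7 b2 f9 20 22 74 48 is exactly B = 7 bytes: K' = c7 b2 f9 20 22 74 48.
K' ⊕ ipad = f1 84 cf 16 14 42 7e.  K' ⊕ opad = 9b ee a5 7c 7e 28 14.
Inner input = (K'⊕ipad) ∥ m = f1 84 cf 16 14 42 7e ∥ 74 65 65.
Inner hash: even-index sum = 695 mod 256 = 183; odd-index sum = 437 mod 256 = 181 → b7 b5.
Outer input = (K'⊕opad) ∥ inner = 9b ee a5 7c 7e 28 14 ∥ b7 b5.
Outer hash (tag): even-index sum = 647 mod 256 = 135; odd-index sum = 585 mod 256 = 73 → 87 49.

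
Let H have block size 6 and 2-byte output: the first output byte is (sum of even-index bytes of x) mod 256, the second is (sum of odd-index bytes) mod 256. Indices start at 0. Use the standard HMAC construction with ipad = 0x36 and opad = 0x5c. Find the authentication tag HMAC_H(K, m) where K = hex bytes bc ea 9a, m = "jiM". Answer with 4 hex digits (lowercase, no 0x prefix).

251f

Key hex bytes bc ea 9a is 3 bytes ≤ B = 6; zero-pad to 6 bytes: K' = bc ea 9a 00 00 00.
K' ⊕ ipad = 8a dc ac 36 36 36.  K' ⊕ opad = e0 b6 c6 5c 5c 5c.
Inner input = (K'⊕ipad) ∥ m = 8a dc ac 36 36 36 ∥ 6a 69 4d.
Inner hash: even-index sum = 547 mod 256 = 35; odd-index sum = 433 mod 256 = 177 → 23 b1.
Outer input = (K'⊕opad) ∥ inner = e0 b6 c6 5c 5c 5c ∥ 23 b1.
Outer hash (tag): even-index sum = 549 mod 256 = 37; odd-index sum = 543 mod 256 = 31 → 25 1f.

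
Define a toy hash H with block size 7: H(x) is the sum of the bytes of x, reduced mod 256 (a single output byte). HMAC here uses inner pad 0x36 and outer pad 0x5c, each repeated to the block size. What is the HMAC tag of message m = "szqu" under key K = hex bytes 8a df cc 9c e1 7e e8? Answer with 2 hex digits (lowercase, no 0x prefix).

55

Key hex bytes 8a df cc 9c e1 7e e8 is exactly B = 7 bytes: K' = 8a df cc 9c e1 7e e8.
K' ⊕ ipad = bc e9 fa aa d7 48 de.  K' ⊕ opad = d6 83 90 c0 bd 22 b4.
Inner input = (K'⊕ipad) ∥ m = bc e9 fa aa d7 48 de ∥ 73 7a 71 75.
Inner hash: sum = 188+233+250+170+215+72+222+115+122+113+117 = 1817; mod 256 = 25 → 19.
Outer input = (K'⊕opad) ∥ inner = d6 83 90 c0 bd 22 b4 ∥ 19.
Outer hash (tag): sum = 214+131+144+192+189+34+180+25 = 1109; mod 256 = 85 → 55.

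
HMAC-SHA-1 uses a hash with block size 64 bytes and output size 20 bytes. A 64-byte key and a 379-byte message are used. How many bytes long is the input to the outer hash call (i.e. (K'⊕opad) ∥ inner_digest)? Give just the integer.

Key is 64 ≤ 64 bytes, zero-padded: |K'| = 64.
Outer input = (K'⊕opad) ∥ H(inner) → 64 + 20 = 84 bytes.

84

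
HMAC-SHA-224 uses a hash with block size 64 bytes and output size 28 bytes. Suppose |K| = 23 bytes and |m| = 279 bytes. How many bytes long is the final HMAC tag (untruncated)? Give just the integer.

The tag is one SHA-224 digest: 28 bytes.

28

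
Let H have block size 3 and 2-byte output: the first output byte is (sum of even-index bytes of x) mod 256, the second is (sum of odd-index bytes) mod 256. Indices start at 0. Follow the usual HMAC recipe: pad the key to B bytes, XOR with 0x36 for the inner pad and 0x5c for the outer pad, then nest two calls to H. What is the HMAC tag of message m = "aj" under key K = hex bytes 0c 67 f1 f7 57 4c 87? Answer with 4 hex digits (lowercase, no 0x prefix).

Key hex bytes 0c 67 f1 f7 57 4c 87 is 7 bytes > B = 3, so hash it first: H(key) = db aa, then zero-pad to 3 bytes: K' = db aa 00.
K' ⊕ ipad = ed 9c 36.  K' ⊕ opad = 87 f6 5c.
Inner input = (K'⊕ipad) ∥ m = ed 9c 36 ∥ 61 6a.
Inner hash: even-index sum = 397 mod 256 = 141; odd-index sum = 253 mod 256 = 253 → 8d fd.
Outer input = (K'⊕opad) ∥ inner = 87 f6 5c ∥ 8d fd.
Outer hash (tag): even-index sum = 480 mod 256 = 224; odd-index sum = 387 mod 256 = 131 → e0 83.

e083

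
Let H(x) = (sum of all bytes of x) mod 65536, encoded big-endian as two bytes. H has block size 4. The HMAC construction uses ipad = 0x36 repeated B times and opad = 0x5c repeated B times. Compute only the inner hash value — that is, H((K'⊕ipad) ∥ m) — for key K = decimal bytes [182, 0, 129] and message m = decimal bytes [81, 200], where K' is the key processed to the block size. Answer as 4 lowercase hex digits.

02bc

Key decimal bytes [182, 0, 129] = b6 00 81 is 3 bytes ≤ B = 4; zero-pad to 4 bytes: K' = b6 00 81 00.
K' ⊕ ipad = 80 36 b7 36.
Inner input = 80 36 b7 36 ∥ 51 c8.
Inner hash: sum = 128+54+183+54+81+200 = 700 → 02 bc.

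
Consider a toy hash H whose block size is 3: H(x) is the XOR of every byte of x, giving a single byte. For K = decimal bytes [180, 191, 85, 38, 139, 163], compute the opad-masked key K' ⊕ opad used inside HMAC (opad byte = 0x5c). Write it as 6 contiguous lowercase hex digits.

0c5c5c

Key decimal bytes [180, 191, 85, 38, 139, 163] = b4 bf 55 26 8b a3 is 6 bytes > B = 3, so hash it first: H(key) = 50, then zero-pad to 3 bytes: K' = 50 00 00.
XOR each byte with 0x5c: 50⊕5c=0c, 00⊕5c=5c, 00⊕5c=5c.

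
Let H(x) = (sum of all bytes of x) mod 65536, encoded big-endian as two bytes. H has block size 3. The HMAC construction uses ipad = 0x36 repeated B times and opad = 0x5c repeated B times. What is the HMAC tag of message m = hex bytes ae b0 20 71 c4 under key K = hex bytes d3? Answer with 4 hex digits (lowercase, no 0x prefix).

014f

Key hex bytes d3 is 1 byte ≤ B = 3; zero-pad to 3 bytes: K' = d3 00 00.
K' ⊕ ipad = e5 36 36.  K' ⊕ opad = 8f 5c 5c.
Inner input = (K'⊕ipad) ∥ m = e5 36 36 ∥ ae b0 20 71 c4.
Inner hash: sum = 229+54+54+174+176+32+113+196 = 1028 → 04 04.
Outer input = (K'⊕opad) ∥ inner = 8f 5c 5c ∥ 04 04.
Outer hash (tag): sum = 143+92+92+4+4 = 335 → 01 4f.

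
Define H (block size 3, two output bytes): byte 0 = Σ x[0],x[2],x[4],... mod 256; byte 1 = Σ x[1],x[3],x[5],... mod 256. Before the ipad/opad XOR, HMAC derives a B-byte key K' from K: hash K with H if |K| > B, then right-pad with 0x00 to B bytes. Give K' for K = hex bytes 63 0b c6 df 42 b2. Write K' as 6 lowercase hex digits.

6b9c00

|K| = 6 > B = 3, so first hash the key.
H(K): even-index sum = 363 mod 256 = 107; odd-index sum = 412 mod 256 = 156 → 6b 9c.
Zero-pad H(K) = 6b 9c to 3 bytes: K' = 6b 9c 00.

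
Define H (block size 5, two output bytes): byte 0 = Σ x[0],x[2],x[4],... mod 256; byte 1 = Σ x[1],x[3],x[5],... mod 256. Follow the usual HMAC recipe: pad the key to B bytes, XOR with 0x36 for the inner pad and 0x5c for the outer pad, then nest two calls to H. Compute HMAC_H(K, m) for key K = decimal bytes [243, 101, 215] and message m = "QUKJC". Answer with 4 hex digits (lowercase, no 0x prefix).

fe10

Key decimal bytes [243, 101, 215] = f3 65 d7 is 3 bytes ≤ B = 5; zero-pad to 5 bytes: K' = f3 65 d7 00 00.
K' ⊕ ipad = c5 53 e1 36 36.  K' ⊕ opad = af 39 8b 5c 5c.
Inner input = (K'⊕ipad) ∥ m = c5 53 e1 36 36 ∥ 51 55 4b 4a 43.
Inner hash: even-index sum = 635 mod 256 = 123; odd-index sum = 360 mod 256 = 104 → 7b 68.
Outer input = (K'⊕opad) ∥ inner = af 39 8b 5c 5c ∥ 7b 68.
Outer hash (tag): even-index sum = 510 mod 256 = 254; odd-index sum = 272 mod 256 = 16 → fe 10.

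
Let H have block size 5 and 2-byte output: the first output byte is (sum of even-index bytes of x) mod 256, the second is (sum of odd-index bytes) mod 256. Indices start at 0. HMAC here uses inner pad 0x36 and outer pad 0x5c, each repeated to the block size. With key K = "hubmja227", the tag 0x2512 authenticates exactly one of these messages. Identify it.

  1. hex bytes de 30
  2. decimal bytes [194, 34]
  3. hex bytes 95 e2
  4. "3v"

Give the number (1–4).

4

Key "hubmja227" = 68 75 62 6d 6a 61 32 32 37 is 9 bytes > B = 5, so hash it first: H(key) = 9d 75, then zero-pad to 5 bytes: K' = 9d 75 00 00 00.
K' ⊕ ipad = ab 43 36 36 36; K' ⊕ opad = c1 29 5c 5c 5c.
m1: inner = H(ab 43 36 36 36 de 30) = 47 57; tag = H(c1 29 5c 5c 5c 47 57) = d0cc
m2: inner = H(ab 43 36 36 36 c2 22) = 39 3b; tag = H(c1 29 5c 5c 5c 39 3b) = b4be
m3: inner = H(ab 43 36 36 36 95 e2) = f9 0e; tag = H(c1 29 5c 5c 5c f9 0e) = 877e
m4: inner = H(ab 43 36 36 36 33 76) = 8d ac; tag = H(c1 29 5c 5c 5c 8d ac) = 2512 ← matches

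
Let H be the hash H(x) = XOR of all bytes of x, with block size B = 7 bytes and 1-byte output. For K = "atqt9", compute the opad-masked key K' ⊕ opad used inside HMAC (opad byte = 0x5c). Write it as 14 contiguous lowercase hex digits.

3d282d28655c5c

Key "atqt9" = 61 74 71 74 39 is 5 bytes ≤ B = 7; zero-pad to 7 bytes: K' = 61 74 71 74 39 00 00.
XOR each byte with 0x5c: 61⊕5c=3d, 74⊕5c=28, 71⊕5c=2d, 74⊕5c=28, 39⊕5c=65, 00⊕5c=5c, 00⊕5c=5c.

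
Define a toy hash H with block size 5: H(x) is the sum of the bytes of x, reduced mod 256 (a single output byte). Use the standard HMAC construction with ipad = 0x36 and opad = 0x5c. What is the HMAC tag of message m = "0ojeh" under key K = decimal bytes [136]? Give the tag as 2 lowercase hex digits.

b0

Key decimal bytes [136] = 88 is 1 byte ≤ B = 5; zero-pad to 5 bytes: K' = 88 00 00 00 00.
K' ⊕ ipad = be 36 36 36 36.  K' ⊕ opad = d4 5c 5c 5c 5c.
Inner input = (K'⊕ipad) ∥ m = be 36 36 36 36 ∥ 30 6f 6a 65 68.
Inner hash: sum = 190+54+54+54+54+48+111+106+101+104 = 876; mod 256 = 108 → 6c.
Outer input = (K'⊕opad) ∥ inner = d4 5c 5c 5c 5c ∥ 6c.
Outer hash (tag): sum = 212+92+92+92+92+108 = 688; mod 256 = 176 → b0.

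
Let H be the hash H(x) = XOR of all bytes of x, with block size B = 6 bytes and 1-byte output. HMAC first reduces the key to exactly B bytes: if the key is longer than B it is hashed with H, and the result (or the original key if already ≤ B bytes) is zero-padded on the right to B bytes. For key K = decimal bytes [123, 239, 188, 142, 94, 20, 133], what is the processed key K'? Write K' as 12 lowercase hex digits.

690000000000

|K| = 7 > B = 6, so first hash the key.
H(K): XOR 7b⊕ef⊕bc⊕8e⊕5e⊕14⊕85 = 69.
Zero-pad H(K) = 69 to 6 bytes: K' = 69 00 00 00 00 00.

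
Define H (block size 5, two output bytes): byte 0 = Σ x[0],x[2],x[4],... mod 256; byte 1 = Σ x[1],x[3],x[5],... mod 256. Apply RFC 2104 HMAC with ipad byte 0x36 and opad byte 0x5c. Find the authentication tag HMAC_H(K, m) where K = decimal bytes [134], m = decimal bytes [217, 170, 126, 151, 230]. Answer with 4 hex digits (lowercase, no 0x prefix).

3b15

Key decimal bytes [134] = 86 is 1 byte ≤ B = 5; zero-pad to 5 bytes: K' = 86 00 00 00 00.
K' ⊕ ipad = b0 36 36 36 36.  K' ⊕ opad = da 5c 5c 5c 5c.
Inner input = (K'⊕ipad) ∥ m = b0 36 36 36 36 ∥ d9 aa 7e 97 e6.
Inner hash: even-index sum = 605 mod 256 = 93; odd-index sum = 681 mod 256 = 169 → 5d a9.
Outer input = (K'⊕opad) ∥ inner = da 5c 5c 5c 5c ∥ 5d a9.
Outer hash (tag): even-index sum = 571 mod 256 = 59; odd-index sum = 277 mod 256 = 21 → 3b 15.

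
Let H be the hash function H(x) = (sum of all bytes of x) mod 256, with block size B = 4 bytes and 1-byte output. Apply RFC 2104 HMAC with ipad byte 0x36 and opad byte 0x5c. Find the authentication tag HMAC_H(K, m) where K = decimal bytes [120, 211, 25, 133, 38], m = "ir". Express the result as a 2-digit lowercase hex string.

1d

Key decimal bytes [120, 211, 25, 133, 38] = 78 d3 19 85 26 is 5 bytes > B = 4, so hash it first: H(key) = 0f, then zero-pad to 4 bytes: K' = 0f 00 00 00.
K' ⊕ ipad = 39 36 36 36.  K' ⊕ opad = 53 5c 5c 5c.
Inner input = (K'⊕ipad) ∥ m = 39 36 36 36 ∥ 69 72.
Inner hash: sum = 57+54+54+54+105+114 = 438; mod 256 = 182 → b6.
Outer input = (K'⊕opad) ∥ inner = 53 5c 5c 5c ∥ b6.
Outer hash (tag): sum = 83+92+92+92+182 = 541; mod 256 = 29 → 1d.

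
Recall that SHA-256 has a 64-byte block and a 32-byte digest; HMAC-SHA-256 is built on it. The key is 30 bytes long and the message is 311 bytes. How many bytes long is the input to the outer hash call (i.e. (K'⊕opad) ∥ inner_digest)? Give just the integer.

96

Key is 30 ≤ 64 bytes, zero-padded: |K'| = 64.
Outer input = (K'⊕opad) ∥ H(inner) → 64 + 32 = 96 bytes.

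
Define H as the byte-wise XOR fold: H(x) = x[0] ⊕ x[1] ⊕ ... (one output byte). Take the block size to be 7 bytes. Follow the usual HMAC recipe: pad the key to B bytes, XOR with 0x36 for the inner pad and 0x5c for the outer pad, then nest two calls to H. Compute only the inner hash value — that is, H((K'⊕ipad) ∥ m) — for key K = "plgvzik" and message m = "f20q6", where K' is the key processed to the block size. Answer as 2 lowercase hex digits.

Key "plgvzik" = 70 6c 67 76 7a 69 6b is exactly B = 7 bytes: K' = 70 6c 67 76 7a 69 6b.
K' ⊕ ipad = 46 5a 51 40 4c 5f 5d.
Inner input = 46 5a 51 40 4c 5f 5d ∥ 66 32 30 71 36.
Inner hash: XOR 46⊕5a⊕51⊕40⊕4c⊕5f⊕5d⊕66⊕32⊕30⊕71⊕36 = 60.

60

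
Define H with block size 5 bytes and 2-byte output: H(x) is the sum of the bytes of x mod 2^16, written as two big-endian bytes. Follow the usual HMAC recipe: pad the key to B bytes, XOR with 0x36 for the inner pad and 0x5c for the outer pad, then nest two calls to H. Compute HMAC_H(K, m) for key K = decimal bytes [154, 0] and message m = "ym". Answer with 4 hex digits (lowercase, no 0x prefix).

02a2

Key decimal bytes [154, 0] = 9a 00 is 2 bytes ≤ B = 5; zero-pad to 5 bytes: K' = 9a 00 00 00 00.
K' ⊕ ipad = ac 36 36 36 36.  K' ⊕ opad = c6 5c 5c 5c 5c.
Inner input = (K'⊕ipad) ∥ m = ac 36 36 36 36 ∥ 79 6d.
Inner hash: sum = 172+54+54+54+54+121+109 = 618 → 02 6a.
Outer input = (K'⊕opad) ∥ inner = c6 5c 5c 5c 5c ∥ 02 6a.
Outer hash (tag): sum = 198+92+92+92+92+2+106 = 674 → 02 a2.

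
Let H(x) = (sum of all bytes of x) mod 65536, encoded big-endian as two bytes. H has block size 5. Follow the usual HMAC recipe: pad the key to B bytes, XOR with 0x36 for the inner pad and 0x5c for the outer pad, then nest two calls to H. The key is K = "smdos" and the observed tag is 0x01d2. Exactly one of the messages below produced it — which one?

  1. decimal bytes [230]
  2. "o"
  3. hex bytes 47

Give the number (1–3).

Key "smdos" = 73 6d 64 6f 73 is exactly B = 5 bytes: K' = 73 6d 64 6f 73.
K' ⊕ ipad = 45 5b 52 59 45; K' ⊕ opad = 2f 31 38 33 2f.
m1: inner = H(45 5b 52 59 45 e6) = 02 76; tag = H(2f 31 38 33 2f 02 76) = 0172
m2: inner = H(45 5b 52 59 45 6f) = 01 ff; tag = H(2f 31 38 33 2f 01 ff) = 01fa
m3: inner = H(45 5b 52 59 45 47) = 01 d7; tag = H(2f 31 38 33 2f 01 d7) = 01d2 ← matches

3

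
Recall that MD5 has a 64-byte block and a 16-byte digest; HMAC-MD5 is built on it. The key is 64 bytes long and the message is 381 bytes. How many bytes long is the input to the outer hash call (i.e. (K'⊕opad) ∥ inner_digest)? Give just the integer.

80

Key is 64 ≤ 64 bytes, zero-padded: |K'| = 64.
Outer input = (K'⊕opad) ∥ H(inner) → 64 + 16 = 80 bytes.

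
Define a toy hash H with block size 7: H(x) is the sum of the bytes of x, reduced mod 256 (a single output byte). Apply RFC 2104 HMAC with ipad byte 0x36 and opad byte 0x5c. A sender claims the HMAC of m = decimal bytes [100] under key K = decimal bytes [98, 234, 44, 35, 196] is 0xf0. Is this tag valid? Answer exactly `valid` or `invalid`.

Key decimal bytes [98, 234, 44, 35, 196] = 62 ea 2c 23 c4 is 5 bytes ≤ B = 7; zero-pad to 7 bytes: K' = 62 ea 2c 23 c4 00 00.
K' ⊕ ipad = 54 dc 1a 15 f2 36 36; K' ⊕ opad = 3e b6 70 7f 98 5c 5c.
Inner hash: sum = 84+220+26+21+242+54+54+100 = 801; mod 256 = 33 → 21.
Outer hash (recomputed tag): sum = 62+182+112+127+152+92+92+33 = 852; mod 256 = 84 → 54.
Recomputed tag = 54; claimed = f0 → mismatch.

invalid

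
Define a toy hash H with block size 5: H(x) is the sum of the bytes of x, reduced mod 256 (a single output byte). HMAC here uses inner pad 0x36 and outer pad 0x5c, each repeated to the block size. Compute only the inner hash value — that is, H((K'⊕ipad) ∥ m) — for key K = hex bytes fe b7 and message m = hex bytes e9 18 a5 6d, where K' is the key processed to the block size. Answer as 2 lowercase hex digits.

Key hex bytes fe b7 is 2 bytes ≤ B = 5; zero-pad to 5 bytes: K' = fe b7 00 00 00.
K' ⊕ ipad = c8 81 36 36 36.
Inner input = c8 81 36 36 36 ∥ e9 18 a5 6d.
Inner hash: sum = 200+129+54+54+54+233+24+165+109 = 1022; mod 256 = 254 → fe.

fe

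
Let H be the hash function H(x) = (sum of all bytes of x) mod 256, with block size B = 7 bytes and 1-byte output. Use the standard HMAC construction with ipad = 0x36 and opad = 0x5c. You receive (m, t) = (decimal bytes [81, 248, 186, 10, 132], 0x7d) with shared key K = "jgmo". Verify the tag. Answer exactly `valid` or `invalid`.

valid

Key "jgmo" = 6a 67 6d 6f is 4 bytes ≤ B = 7; zero-pad to 7 bytes: K' = 6a 67 6d 6f 00 00 00.
K' ⊕ ipad = 5c 51 5b 59 36 36 36; K' ⊕ opad = 36 3b 31 33 5c 5c 5c.
Inner hash: sum = 92+81+91+89+54+54+54+81+248+186+10+132 = 1172; mod 256 = 148 → 94.
Outer hash (recomputed tag): sum = 54+59+49+51+92+92+92+148 = 637; mod 256 = 125 → 7d.
Recomputed tag = 7d; claimed = 7d → match.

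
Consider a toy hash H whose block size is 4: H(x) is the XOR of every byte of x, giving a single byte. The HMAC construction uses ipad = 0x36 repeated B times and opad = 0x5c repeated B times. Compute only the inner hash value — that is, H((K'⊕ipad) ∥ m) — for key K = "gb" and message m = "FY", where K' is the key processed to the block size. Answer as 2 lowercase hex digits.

Key "gb" = 67 62 is 2 bytes ≤ B = 4; zero-pad to 4 bytes: K' = 67 62 00 00.
K' ⊕ ipad = 51 54 36 36.
Inner input = 51 54 36 36 ∥ 46 59.
Inner hash: XOR 51⊕54⊕36⊕36⊕46⊕59 = 1a.

1a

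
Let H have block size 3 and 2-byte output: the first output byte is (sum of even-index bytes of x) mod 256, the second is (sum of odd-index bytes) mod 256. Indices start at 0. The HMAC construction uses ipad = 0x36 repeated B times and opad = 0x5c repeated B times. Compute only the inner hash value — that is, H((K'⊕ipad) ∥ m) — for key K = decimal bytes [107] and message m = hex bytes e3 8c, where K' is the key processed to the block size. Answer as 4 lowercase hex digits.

Key decimal bytes [107] = 6b is 1 byte ≤ B = 3; zero-pad to 3 bytes: K' = 6b 00 00.
K' ⊕ ipad = 5d 36 36.
Inner input = 5d 36 36 ∥ e3 8c.
Inner hash: even-index sum = 287 mod 256 = 31; odd-index sum = 281 mod 256 = 25 → 1f 19.

1f19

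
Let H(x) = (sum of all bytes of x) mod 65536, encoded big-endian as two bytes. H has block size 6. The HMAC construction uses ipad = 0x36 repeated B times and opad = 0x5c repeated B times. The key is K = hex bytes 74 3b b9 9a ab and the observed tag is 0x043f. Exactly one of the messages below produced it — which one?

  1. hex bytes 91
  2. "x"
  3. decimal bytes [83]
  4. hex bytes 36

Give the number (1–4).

Key hex bytes 74 3b b9 9a ab is 5 bytes ≤ B = 6; zero-pad to 6 bytes: K' = 74 3b b9 9a ab 00.
K' ⊕ ipad = 42 0d 8f ac 9d 36; K' ⊕ opad = 28 67 e5 c6 f7 5c.
m1: inner = H(42 0d 8f ac 9d 36 91) = 02 ee; tag = H(28 67 e5 c6 f7 5c 02 ee) = 047d
m2: inner = H(42 0d 8f ac 9d 36 78) = 02 d5; tag = H(28 67 e5 c6 f7 5c 02 d5) = 0464
m3: inner = H(42 0d 8f ac 9d 36 53) = 02 b0; tag = H(28 67 e5 c6 f7 5c 02 b0) = 043f ← matches
m4: inner = H(42 0d 8f ac 9d 36 36) = 02 93; tag = H(28 67 e5 c6 f7 5c 02 93) = 0422

3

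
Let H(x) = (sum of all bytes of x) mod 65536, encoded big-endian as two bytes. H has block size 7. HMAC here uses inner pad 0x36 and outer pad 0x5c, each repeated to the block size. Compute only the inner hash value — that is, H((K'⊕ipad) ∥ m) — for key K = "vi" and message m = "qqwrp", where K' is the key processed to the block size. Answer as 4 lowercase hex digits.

03e8

Key "vi" = 76 69 is 2 bytes ≤ B = 7; zero-pad to 7 bytes: K' = 76 69 00 00 00 00 00.
K' ⊕ ipad = 40 5f 36 36 36 36 36.
Inner input = 40 5f 36 36 36 36 36 ∥ 71 71 77 72 70.
Inner hash: sum = 64+95+54+54+54+54+54+113+113+119+114+112 = 1000 → 03 e8.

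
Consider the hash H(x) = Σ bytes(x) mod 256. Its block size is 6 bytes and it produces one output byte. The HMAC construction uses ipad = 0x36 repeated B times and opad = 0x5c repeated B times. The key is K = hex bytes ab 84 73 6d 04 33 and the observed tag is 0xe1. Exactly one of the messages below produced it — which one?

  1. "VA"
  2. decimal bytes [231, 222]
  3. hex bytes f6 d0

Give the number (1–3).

Key hex bytes ab 84 73 6d 04 33 is exactly B = 6 bytes: K' = ab 84 73 6d 04 33.
K' ⊕ ipad = 9d b2 45 5b 32 05; K' ⊕ opad = f7 d8 2f 31 58 6f.
m1: inner = H(9d b2 45 5b 32 05 56 41) = bd; tag = H(f7 d8 2f 31 58 6f bd) = b3
m2: inner = H(9d b2 45 5b 32 05 e7 de) = eb; tag = H(f7 d8 2f 31 58 6f eb) = e1 ← matches
m3: inner = H(9d b2 45 5b 32 05 f6 d0) = ec; tag = H(f7 d8 2f 31 58 6f ec) = e2

2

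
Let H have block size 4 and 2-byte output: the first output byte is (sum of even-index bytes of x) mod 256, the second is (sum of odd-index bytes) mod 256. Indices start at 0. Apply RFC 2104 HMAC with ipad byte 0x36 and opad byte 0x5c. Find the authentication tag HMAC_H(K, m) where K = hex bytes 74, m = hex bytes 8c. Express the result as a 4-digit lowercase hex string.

8824

Key hex bytes 74 is 1 byte ≤ B = 4; zero-pad to 4 bytes: K' = 74 00 00 00.
K' ⊕ ipad = 42 36 36 36.  K' ⊕ opad = 28 5c 5c 5c.
Inner input = (K'⊕ipad) ∥ m = 42 36 36 36 ∥ 8c.
Inner hash: even-index sum = 260 mod 256 = 4; odd-index sum = 108 mod 256 = 108 → 04 6c.
Outer input = (K'⊕opad) ∥ inner = 28 5c 5c 5c ∥ 04 6c.
Outer hash (tag): even-index sum = 136 mod 256 = 136; odd-index sum = 292 mod 256 = 36 → 88 24.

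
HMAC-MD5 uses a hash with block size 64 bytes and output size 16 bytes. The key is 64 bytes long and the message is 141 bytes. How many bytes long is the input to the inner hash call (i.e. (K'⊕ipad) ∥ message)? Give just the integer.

Key is 64 ≤ 64 bytes, zero-padded: |K'| = 64.
Inner input = (K'⊕ipad) ∥ m → 64 + 141 = 205 bytes.

205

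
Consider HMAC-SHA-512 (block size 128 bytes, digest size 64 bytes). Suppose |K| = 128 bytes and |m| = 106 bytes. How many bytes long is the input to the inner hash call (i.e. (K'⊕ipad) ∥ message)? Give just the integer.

Key is 128 ≤ 128 bytes, zero-padded: |K'| = 128.
Inner input = (K'⊕ipad) ∥ m → 128 + 106 = 234 bytes.

234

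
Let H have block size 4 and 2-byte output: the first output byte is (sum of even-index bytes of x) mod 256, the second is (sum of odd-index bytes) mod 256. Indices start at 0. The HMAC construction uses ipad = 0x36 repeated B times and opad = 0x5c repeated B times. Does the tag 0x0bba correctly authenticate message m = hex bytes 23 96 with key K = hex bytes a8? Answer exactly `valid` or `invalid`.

invalid

Key hex bytes a8 is 1 byte ≤ B = 4; zero-pad to 4 bytes: K' = a8 00 00 00.
K' ⊕ ipad = 9e 36 36 36; K' ⊕ opad = f4 5c 5c 5c.
Inner hash: even-index sum = 247 mod 256 = 247; odd-index sum = 258 mod 256 = 2 → f7 02.
Outer hash (recomputed tag): even-index sum = 583 mod 256 = 71; odd-index sum = 186 mod 256 = 186 → 47 ba.
Recomputed tag = 47ba; claimed = 0bba → mismatch.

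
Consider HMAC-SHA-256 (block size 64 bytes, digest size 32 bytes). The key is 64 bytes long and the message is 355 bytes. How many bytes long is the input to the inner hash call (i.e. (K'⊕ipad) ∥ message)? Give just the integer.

Key is 64 ≤ 64 bytes, zero-padded: |K'| = 64.
Inner input = (K'⊕ipad) ∥ m → 64 + 355 = 419 bytes.

419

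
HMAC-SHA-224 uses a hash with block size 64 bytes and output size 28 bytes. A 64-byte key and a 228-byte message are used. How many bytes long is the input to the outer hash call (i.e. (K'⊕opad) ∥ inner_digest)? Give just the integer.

Key is 64 ≤ 64 bytes, zero-padded: |K'| = 64.
Outer input = (K'⊕opad) ∥ H(inner) → 64 + 28 = 92 bytes.

92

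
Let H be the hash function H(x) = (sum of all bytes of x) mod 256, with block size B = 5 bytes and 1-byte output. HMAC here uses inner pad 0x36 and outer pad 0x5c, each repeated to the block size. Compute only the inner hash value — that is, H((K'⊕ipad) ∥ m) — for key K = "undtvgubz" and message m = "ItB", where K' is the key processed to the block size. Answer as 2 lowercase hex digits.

Key "undtvgubz" = 75 6e 64 74 76 67 75 62 7a is 9 bytes > B = 5, so hash it first: H(key) = e9, then zero-pad to 5 bytes: K' = e9 00 00 00 00.
K' ⊕ ipad = df 36 36 36 36.
Inner input = df 36 36 36 36 ∥ 49 74 42.
Inner hash: sum = 223+54+54+54+54+73+116+66 = 694; mod 256 = 182 → b6.

b6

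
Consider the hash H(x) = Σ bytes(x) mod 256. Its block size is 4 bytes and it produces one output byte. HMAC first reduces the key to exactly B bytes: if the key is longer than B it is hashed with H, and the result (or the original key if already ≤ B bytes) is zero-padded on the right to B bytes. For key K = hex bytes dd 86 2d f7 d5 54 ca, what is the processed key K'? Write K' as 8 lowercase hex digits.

|K| = 7 > B = 4, so first hash the key.
H(K): sum = 221+134+45+247+213+84+202 = 1146; mod 256 = 122 → 7a.
Zero-pad H(K) = 7a to 4 bytes: K' = 7a 00 00 00.

7a000000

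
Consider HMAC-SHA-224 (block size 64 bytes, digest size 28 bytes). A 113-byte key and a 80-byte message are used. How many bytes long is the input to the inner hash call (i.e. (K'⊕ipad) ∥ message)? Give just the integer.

144

Key is 113 > 64 bytes, so it is hashed to 28 bytes then zero-padded to 64: |K'| = 64.
Inner input = (K'⊕ipad) ∥ m → 64 + 80 = 144 bytes.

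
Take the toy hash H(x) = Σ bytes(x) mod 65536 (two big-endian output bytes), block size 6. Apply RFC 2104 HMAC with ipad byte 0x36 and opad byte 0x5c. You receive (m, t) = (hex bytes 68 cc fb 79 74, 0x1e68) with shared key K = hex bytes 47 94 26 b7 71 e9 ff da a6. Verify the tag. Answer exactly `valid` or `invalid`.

Key hex bytes 47 94 26 b7 71 e9 ff da a6 is 9 bytes > B = 6, so hash it first: H(key) = 05 91, then zero-pad to 6 bytes: K' = 05 91 00 00 00 00.
K' ⊕ ipad = 33 a7 36 36 36 36; K' ⊕ opad = 59 cd 5c 5c 5c 5c.
Inner hash: sum = 51+167+54+54+54+54+104+204+251+121+116 = 1230 → 04 ce.
Outer hash (recomputed tag): sum = 89+205+92+92+92+92+4+206 = 872 → 03 68.
Recomputed tag = 0368; claimed = 1e68 → mismatch.

invalid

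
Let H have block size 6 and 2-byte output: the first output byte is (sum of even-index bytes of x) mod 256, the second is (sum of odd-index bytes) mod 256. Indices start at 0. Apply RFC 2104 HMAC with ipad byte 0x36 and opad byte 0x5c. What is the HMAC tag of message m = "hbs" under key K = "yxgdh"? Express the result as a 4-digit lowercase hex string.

6df0

Key "yxgdh" = 79 78 67 64 68 is 5 bytes ≤ B = 6; zero-pad to 6 bytes: K' = 79 78 67 64 68 00.
K' ⊕ ipad = 4f 4e 51 52 5e 36.  K' ⊕ opad = 25 24 3b 38 34 5c.
Inner input = (K'⊕ipad) ∥ m = 4f 4e 51 52 5e 36 ∥ 68 62 73.
Inner hash: even-index sum = 473 mod 256 = 217; odd-index sum = 312 mod 256 = 56 → d9 38.
Outer input = (K'⊕opad) ∥ inner = 25 24 3b 38 34 5c ∥ d9 38.
Outer hash (tag): even-index sum = 365 mod 256 = 109; odd-index sum = 240 mod 256 = 240 → 6d f0.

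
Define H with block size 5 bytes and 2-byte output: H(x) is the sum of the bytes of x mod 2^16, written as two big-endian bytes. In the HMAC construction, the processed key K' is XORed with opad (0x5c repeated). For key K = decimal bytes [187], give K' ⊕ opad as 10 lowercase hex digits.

Key decimal bytes [187] = bb is 1 byte ≤ B = 5; zero-pad to 5 bytes: K' = bb 00 00 00 00.
XOR each byte with 0x5c: bb⊕5c=e7, 00⊕5c=5c, 00⊕5c=5c, 00⊕5c=5c, 00⊕5c=5c.

e75c5c5c5c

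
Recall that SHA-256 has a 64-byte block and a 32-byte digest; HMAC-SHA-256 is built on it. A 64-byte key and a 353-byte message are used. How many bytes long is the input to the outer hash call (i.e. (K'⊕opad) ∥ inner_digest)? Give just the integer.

96

Key is 64 ≤ 64 bytes, zero-padded: |K'| = 64.
Outer input = (K'⊕opad) ∥ H(inner) → 64 + 32 = 96 bytes.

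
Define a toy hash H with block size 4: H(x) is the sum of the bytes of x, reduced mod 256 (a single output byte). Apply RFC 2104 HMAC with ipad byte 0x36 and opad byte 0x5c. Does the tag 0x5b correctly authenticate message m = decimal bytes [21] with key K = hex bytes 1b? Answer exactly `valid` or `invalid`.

invalid

Key hex bytes 1b is 1 byte ≤ B = 4; zero-pad to 4 bytes: K' = 1b 00 00 00.
K' ⊕ ipad = 2d 36 36 36; K' ⊕ opad = 47 5c 5c 5c.
Inner hash: sum = 45+54+54+54+21 = 228 → e4.
Outer hash (recomputed tag): sum = 71+92+92+92+228 = 575; mod 256 = 63 → 3f.
Recomputed tag = 3f; claimed = 5b → mismatch.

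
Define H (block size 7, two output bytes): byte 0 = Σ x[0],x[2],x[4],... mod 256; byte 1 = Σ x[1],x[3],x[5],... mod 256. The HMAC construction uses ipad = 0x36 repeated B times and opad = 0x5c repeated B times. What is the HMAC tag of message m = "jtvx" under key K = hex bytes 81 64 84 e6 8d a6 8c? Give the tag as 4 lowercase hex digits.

e8b6

Key hex bytes 81 64 84 e6 8d a6 8c is exactly B = 7 bytes: K' = 81 64 84 e6 8d a6 8c.
K' ⊕ ipad = b7 52 b2 d0 bb 90 ba.  K' ⊕ opad = dd 38 d8 ba d1 fa d0.
Inner input = (K'⊕ipad) ∥ m = b7 52 b2 d0 bb 90 ba ∥ 6a 74 76 78.
Inner hash: even-index sum = 970 mod 256 = 202; odd-index sum = 658 mod 256 = 146 → ca 92.
Outer input = (K'⊕opad) ∥ inner = dd 38 d8 ba d1 fa d0 ∥ ca 92.
Outer hash (tag): even-index sum = 1000 mod 256 = 232; odd-index sum = 694 mod 256 = 182 → e8 b6.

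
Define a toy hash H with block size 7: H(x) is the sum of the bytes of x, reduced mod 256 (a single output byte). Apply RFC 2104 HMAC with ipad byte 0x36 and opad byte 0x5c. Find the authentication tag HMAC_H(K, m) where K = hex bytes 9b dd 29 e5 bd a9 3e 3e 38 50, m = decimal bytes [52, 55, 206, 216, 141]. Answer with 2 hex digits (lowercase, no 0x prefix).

Key hex bytes 9b dd 29 e5 bd a9 3e 3e 38 50 is 10 bytes > B = 7, so hash it first: H(key) = f0, then zero-pad to 7 bytes: K' = f0 00 00 00 00 00 00.
K' ⊕ ipad = c6 36 36 36 36 36 36.  K' ⊕ opad = ac 5c 5c 5c 5c 5c 5c.
Inner input = (K'⊕ipad) ∥ m = c6 36 36 36 36 36 36 ∥ 34 37 ce d8 8d.
Inner hash: sum = 198+54+54+54+54+54+54+52+55+206+216+141 = 1192; mod 256 = 168 → a8.
Outer input = (K'⊕opad) ∥ inner = ac 5c 5c 5c 5c 5c 5c ∥ a8.
Outer hash (tag): sum = 172+92+92+92+92+92+92+168 = 892; mod 256 = 124 → 7c.

7c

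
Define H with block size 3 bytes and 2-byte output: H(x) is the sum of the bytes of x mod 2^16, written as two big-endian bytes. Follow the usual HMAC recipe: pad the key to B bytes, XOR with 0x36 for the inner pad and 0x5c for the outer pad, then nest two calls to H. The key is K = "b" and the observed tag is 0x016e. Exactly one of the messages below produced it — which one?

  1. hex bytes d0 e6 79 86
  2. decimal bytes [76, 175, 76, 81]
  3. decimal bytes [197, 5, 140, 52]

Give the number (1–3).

Key "b" = 62 is 1 byte ≤ B = 3; zero-pad to 3 bytes: K' = 62 00 00.
K' ⊕ ipad = 54 36 36; K' ⊕ opad = 3e 5c 5c.
m1: inner = H(54 36 36 d0 e6 79 86) = 03 75; tag = H(3e 5c 5c 03 75) = 016e ← matches
m2: inner = H(54 36 36 4c af 4c 51) = 02 58; tag = H(3e 5c 5c 02 58) = 0150
m3: inner = H(54 36 36 c5 05 8c 34) = 02 4a; tag = H(3e 5c 5c 02 4a) = 0142

1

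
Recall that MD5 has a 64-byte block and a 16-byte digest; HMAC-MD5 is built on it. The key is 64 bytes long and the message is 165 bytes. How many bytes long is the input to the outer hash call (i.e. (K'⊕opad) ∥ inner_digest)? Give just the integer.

80

Key is 64 ≤ 64 bytes, zero-padded: |K'| = 64.
Outer input = (K'⊕opad) ∥ H(inner) → 64 + 16 = 80 bytes.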